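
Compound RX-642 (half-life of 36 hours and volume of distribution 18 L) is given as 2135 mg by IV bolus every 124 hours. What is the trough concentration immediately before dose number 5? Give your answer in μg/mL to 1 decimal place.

12.0 μg/mL

f = (1/2)^(τ/t½) = (1/2)^(124/36) ≈ 0.0919.
C₀ = D/Vd = 2135/18 ≈ 118.611 μg/mL.
Before the 5th dose, 4 doses have been given. Superposition: Cmin = C₀·(f + f² + … + f^4).
≈ 118.611 × (0.0919 + 0.0084 + 0.0008 + 0.0001) ≈ 118.611 × 0.1012 ≈ 12.003 μg/mL.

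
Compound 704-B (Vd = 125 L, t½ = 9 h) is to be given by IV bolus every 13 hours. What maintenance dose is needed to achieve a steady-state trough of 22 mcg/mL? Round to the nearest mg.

τ/t½ = 13/9 ≈ 1.4444, so f = (1/2)^(13/9) ≈ 0.367434.
Cmin,ss = (D/Vd)·f/(1−f), so D = Cmin,ss·Vd·(1−f)/f.
D = 22 × 125 × (1−f)/f ≈ 22 × 125 × 1.72158 ≈ 4734.35 mg.

4734 mg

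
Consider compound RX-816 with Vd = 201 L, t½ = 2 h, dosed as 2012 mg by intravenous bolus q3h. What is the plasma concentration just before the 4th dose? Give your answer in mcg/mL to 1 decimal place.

5.2 mcg/mL

f = (1/2)^(τ/t½) = (1/2)^(3/2) ≈ 0.3536.
C₀ = D/Vd = 2012/201 ≈ 10.010 mcg/mL.
Before the 4th dose, 3 doses have been given. Superposition: Cmin = C₀·(f + f² + … + f^3).
≈ 10.010 × (0.3536 + 0.1250 + 0.0442) ≈ 10.010 × 0.5228 ≈ 5.233 mcg/mL.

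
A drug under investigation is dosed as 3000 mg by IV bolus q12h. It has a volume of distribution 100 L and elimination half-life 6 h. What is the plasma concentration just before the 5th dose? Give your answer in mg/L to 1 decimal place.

f = (1/2)^(τ/t½) = (1/2)^(12/6) ≈ 0.2500.
C₀ = D/Vd = 3000/100 ≈ 30.000 mg/L.
Before the 5th dose, 4 doses have been given. Superposition: Cmin = C₀·(f + f² + … + f^4).
≈ 30.000 × (0.2500 + 0.0625 + 0.0156 + 0.0039) ≈ 30.000 × 0.3320 ≈ 9.960 mg/L.

10.0 mg/L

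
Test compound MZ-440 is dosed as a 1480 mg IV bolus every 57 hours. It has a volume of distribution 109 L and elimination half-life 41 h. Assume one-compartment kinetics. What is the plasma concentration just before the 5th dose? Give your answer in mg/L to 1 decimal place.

8.2 mg/L

f = (1/2)^(τ/t½) = (1/2)^(57/41) ≈ 0.3815.
C₀ = D/Vd = 1480/109 ≈ 13.578 mg/L.
Before the 5th dose, 4 doses have been given. Superposition: Cmin = C₀·(f + f² + … + f^4).
≈ 13.578 × (0.3815 + 0.1455 + 0.0555 + 0.0212) ≈ 13.578 × 0.6037 ≈ 8.197 mg/L.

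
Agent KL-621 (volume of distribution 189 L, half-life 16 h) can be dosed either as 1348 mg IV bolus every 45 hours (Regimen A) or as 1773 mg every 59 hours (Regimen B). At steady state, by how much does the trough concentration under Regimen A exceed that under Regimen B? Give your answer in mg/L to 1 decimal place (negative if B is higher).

Regimen A: f = (1/2)^(45/16) ≈ 0.1423; Cmin,ss = (1348/189)·f/(1−f) ≈ 1.183 mg/L.
Regimen B: f = (1/2)^(59/16) ≈ 0.0776; Cmin,ss = (1773/189)·f/(1−f) ≈ 0.789 mg/L.
Difference ≈ 1.183 − 0.789 ≈ 0.394 mg/L.

0.4 mg/L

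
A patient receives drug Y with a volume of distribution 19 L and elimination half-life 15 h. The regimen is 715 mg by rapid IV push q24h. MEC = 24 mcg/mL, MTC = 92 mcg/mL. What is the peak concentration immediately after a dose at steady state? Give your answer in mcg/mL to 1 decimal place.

56.2 mcg/mL

τ/t½ = 24/15 ≈ 1.6, so fraction remaining f = (1/2)^(24/15) ≈ 0.3299.
At steady state, accumulation factor R = 1/(1 − e^(−kτ)) ≈ 1.4923.
Each bolus raises the concentration by D/Vd = 715/19 ≈ 37.632 mcg/mL.
Steady-state peak Cmax,ss = C₀·R ≈ 37.632 × 1.4923 ≈ 56.158 mcg/mL.
Peak 56.2 mcg/mL vs MTC 92 mcg/mL: below toxic threshold.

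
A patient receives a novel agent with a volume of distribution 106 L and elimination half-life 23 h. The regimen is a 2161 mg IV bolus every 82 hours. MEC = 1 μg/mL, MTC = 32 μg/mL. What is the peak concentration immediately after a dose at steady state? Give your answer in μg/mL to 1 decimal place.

22.3 μg/mL

k = ln2/t½ = ln2/23 ≈ 0.030137 h⁻¹; fraction remaining f = e^(−kτ) = e^(−0.030137×82) ≈ 0.0845.
Accumulation ratio R = 1/(1 − f) ≈ 1/0.9155 ≈ 1.0923.
Each bolus raises the concentration by D/Vd = 2161/106 ≈ 20.387 μg/mL.
Steady-state peak Cmax,ss = C₀·R ≈ 20.387 × 1.0923 ≈ 22.269 μg/mL.
Peak 22.3 μg/mL vs MTC 32 μg/mL: below toxic threshold.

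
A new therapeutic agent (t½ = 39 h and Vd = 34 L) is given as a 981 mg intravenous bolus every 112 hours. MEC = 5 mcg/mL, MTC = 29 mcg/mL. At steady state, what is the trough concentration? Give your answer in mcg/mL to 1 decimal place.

k = ln2/t½ = ln2/39 ≈ 0.017773 h⁻¹; fraction remaining f = e^(−kτ) = e^(−0.017773×112) ≈ 0.1366.
At steady state, accumulation factor R = 1/(1 − e^(−kτ)) ≈ 1.1582.
Each bolus raises the concentration by D/Vd = 981/34 ≈ 28.853 mcg/mL.
Cmax,ss = C₀/(1 − f) ≈ 28.853/0.8634 ≈ 33.418 mcg/mL.
Steady-state trough Cmin,ss = Cmax,ss·f ≈ 33.418 × 0.1366 ≈ 4.565 mcg/mL.
Trough 4.6 mcg/mL vs MEC 5 mcg/mL: subtherapeutic.

4.6 mcg/mL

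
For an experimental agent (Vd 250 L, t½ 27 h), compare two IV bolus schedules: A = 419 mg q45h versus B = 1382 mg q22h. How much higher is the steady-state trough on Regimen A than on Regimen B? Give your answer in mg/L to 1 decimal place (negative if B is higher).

-6.5 mg/L

Regimen A: f = (1/2)^(45/27) ≈ 0.3150; Cmin,ss = (419/250)·f/(1−f) ≈ 0.771 mg/L.
Regimen B: f = (1/2)^(22/27) ≈ 0.5685; Cmin,ss = (1382/250)·f/(1−f) ≈ 7.283 mg/L.
Difference ≈ 0.771 − 7.283 ≈ -6.512 mg/L.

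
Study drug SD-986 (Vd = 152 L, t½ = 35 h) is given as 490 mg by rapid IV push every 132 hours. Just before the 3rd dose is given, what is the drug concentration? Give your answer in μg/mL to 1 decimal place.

0.3 μg/mL

f = (1/2)^(τ/t½) = (1/2)^(132/35) ≈ 0.0732.
C₀ = D/Vd = 490/152 ≈ 3.224 μg/mL.
Before the 3rd dose, 2 doses have been given. Superposition: Cmin = C₀·(f + f²).
≈ 3.224 × (0.0732 + 0.0054) ≈ 3.224 × 0.0786 ≈ 0.253 μg/mL.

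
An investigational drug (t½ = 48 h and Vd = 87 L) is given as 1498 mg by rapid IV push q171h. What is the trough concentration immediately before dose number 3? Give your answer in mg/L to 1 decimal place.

1.6 mg/L

f = (1/2)^(τ/t½) = (1/2)^(171/48) ≈ 0.0846.
C₀ = D/Vd = 1498/87 ≈ 17.218 mg/L.
Before the 3rd dose, 2 doses have been given. Superposition: Cmin = C₀·(f + f²).
≈ 17.218 × (0.0846 + 0.0072) ≈ 17.218 × 0.0918 ≈ 1.581 mg/L.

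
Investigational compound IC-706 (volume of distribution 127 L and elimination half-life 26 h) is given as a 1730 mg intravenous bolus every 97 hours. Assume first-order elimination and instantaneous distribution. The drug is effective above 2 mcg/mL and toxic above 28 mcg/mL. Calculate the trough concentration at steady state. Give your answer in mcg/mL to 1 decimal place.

τ/t½ = 97/26 ≈ 3.7308, so fraction remaining f = (1/2)^(97/26) ≈ 0.0753.
At steady state, accumulation factor R = 1/(1 − e^(−kτ)) ≈ 1.0814.
Single-dose peak C₀ = D/Vd = 1730/127 ≈ 13.622 mcg/mL.
Steady-state peak Cmax,ss = C₀·R ≈ 13.622 × 1.0814 ≈ 14.731 mcg/mL.
Steady-state trough Cmin,ss = Cmax,ss·f ≈ 14.731 × 0.0753 ≈ 1.109 mcg/mL.
Trough 1.1 mcg/mL vs MEC 2 mcg/mL: subtherapeutic.

1.1 mcg/mL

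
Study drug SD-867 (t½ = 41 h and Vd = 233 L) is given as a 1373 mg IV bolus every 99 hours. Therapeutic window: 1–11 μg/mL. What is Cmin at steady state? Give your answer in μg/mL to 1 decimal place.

τ/t½ = 99/41 ≈ 2.4146, so fraction remaining f = (1/2)^(99/41) ≈ 0.1876.
Accumulation ratio R = 1/(1 − f) ≈ 1/0.8124 ≈ 1.2309.
Each bolus raises the concentration by D/Vd = 1373/233 ≈ 5.893 μg/mL.
Steady-state peak Cmax,ss = C₀·R ≈ 5.893 × 1.2309 ≈ 7.254 μg/mL.
Steady-state trough Cmin,ss = Cmax,ss·f ≈ 7.254 × 0.1876 ≈ 1.361 μg/mL.
Trough 1.4 μg/mL vs MEC 1 μg/mL: adequate.

1.4 μg/mL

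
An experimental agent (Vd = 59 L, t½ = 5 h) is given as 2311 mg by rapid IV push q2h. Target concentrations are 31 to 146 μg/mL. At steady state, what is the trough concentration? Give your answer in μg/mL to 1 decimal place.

122.6 μg/mL

τ/t½ = 2/5 ≈ 0.4, so fraction remaining f = (1/2)^(2/5) ≈ 0.7579.
Each bolus raises the concentration by D/Vd = 2311/59 ≈ 39.169 μg/mL.
Steady-state trough Cmin,ss = C₀·f/(1−f) ≈ 39.169 × 0.7579/0.2421 ≈ 122.620 μg/mL.
Trough 122.6 μg/mL vs MEC 31 μg/mL: adequate.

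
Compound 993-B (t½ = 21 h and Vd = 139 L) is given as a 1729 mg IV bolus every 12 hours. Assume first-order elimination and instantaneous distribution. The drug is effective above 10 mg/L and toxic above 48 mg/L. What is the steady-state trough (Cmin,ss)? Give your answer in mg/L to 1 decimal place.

25.6 mg/L

τ/t½ = 12/21 ≈ 0.57143, so fraction remaining f = (1/2)^(12/21) ≈ 0.6730.
Accumulation ratio R = 1/(1 − f) ≈ 1/0.3270 ≈ 3.0581.
Each bolus raises the concentration by D/Vd = 1729/139 ≈ 12.439 mg/L.
Cmax,ss = C₀/(1 − f) ≈ 12.439/0.3270 ≈ 38.040 mg/L.
Steady-state trough Cmin,ss = Cmax,ss·f ≈ 38.040 × 0.6730 ≈ 25.601 mg/L.
Trough 25.6 mg/L vs MEC 10 mg/L: adequate.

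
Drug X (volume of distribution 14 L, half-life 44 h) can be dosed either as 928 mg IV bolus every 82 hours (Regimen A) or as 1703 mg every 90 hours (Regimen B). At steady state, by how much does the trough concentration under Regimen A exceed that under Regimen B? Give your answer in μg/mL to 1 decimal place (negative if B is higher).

Regimen A: f = (1/2)^(82/44) ≈ 0.2748; Cmin,ss = (928/14)·f/(1−f) ≈ 25.118 μg/mL.
Regimen B: f = (1/2)^(90/44) ≈ 0.2422; Cmin,ss = (1703/14)·f/(1−f) ≈ 38.878 μg/mL.
Difference ≈ 25.118 − 38.878 ≈ -13.760 μg/mL.

-13.8 μg/mL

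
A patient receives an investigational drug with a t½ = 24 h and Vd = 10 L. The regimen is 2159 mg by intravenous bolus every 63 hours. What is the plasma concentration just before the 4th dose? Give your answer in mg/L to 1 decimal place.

41.6 mg/L

f = (1/2)^(τ/t½) = (1/2)^(63/24) ≈ 0.1621.
C₀ = D/Vd = 2159/10 ≈ 215.900 mg/L.
Before the 4th dose, 3 doses have been given. Superposition: Cmin = C₀·(f + f² + … + f^3).
≈ 215.900 × (0.1621 + 0.0263 + 0.0043) ≈ 215.900 × 0.1927 ≈ 41.604 mg/L.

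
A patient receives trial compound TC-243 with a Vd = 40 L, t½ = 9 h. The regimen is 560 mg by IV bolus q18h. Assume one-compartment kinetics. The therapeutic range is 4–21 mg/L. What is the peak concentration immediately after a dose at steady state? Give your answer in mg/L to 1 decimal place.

18.7 mg/L

τ = 18 h = 2 half-lives, so f = (1/2)^2 = 0.25.
At steady state, R = 1/(1 − 0.25) = 4/3.
Single-dose peak C₀ = D/Vd = 560/40 = 14 mg/L.
Steady-state peak Cmax,ss = C₀·R = 14 × 4/3 ≈ 18.667 mg/L.
Peak 18.7 mg/L vs MTC 21 mg/L: below toxic threshold.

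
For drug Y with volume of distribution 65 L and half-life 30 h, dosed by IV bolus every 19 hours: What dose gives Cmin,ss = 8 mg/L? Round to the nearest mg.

287 mg

τ/t½ = 19/30 ≈ 0.63333, so f = (1/2)^(19/30) ≈ 0.644685.
Cmin,ss = (D/Vd)·f/(1−f), so D = Cmin,ss·Vd·(1−f)/f.
D = 8 × 65 × (1−f)/f ≈ 8 × 65 × 0.55115 ≈ 286.60 mg.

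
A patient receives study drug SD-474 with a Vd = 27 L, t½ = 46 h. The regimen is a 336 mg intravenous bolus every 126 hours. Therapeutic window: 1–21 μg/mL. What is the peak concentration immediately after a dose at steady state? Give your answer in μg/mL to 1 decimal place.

14.6 μg/mL

Over one 126-h interval, 126/46 ≈ 2.7391 half-lives elapse, leaving f ≈ 0.1498 of each dose.
Accumulation ratio R = 1/(1 − f) ≈ 1/0.8502 ≈ 1.1762.
Each bolus raises the concentration by D/Vd = 336/27 ≈ 12.444 μg/mL.
Steady-state peak Cmax,ss = C₀·R ≈ 12.444 × 1.1762 ≈ 14.637 μg/mL.
Peak 14.6 μg/mL vs MTC 21 μg/mL: below toxic threshold.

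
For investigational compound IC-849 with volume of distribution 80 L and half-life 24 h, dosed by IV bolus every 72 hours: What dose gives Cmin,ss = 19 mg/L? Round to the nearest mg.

10640 mg

τ/t½ = 72/24 ≈ 3, so f = (1/2)^(72/24) ≈ 0.125000.
Cmin,ss = (D/Vd)·f/(1−f), so D = Cmin,ss·Vd·(1−f)/f.
D = 19 × 80 × (1−f)/f ≈ 19 × 80 × 7.00000 ≈ 10640.00 mg.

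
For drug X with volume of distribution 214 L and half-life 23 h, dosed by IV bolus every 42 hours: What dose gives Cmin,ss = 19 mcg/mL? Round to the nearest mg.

τ/t½ = 42/23 ≈ 1.8261, so f = (1/2)^(42/23) ≈ 0.282029.
Cmin,ss = (D/Vd)·f/(1−f), so D = Cmin,ss·Vd·(1−f)/f.
D = 19 × 214 × (1−f)/f ≈ 19 × 214 × 2.54573 ≈ 10350.94 mg.

10351 mg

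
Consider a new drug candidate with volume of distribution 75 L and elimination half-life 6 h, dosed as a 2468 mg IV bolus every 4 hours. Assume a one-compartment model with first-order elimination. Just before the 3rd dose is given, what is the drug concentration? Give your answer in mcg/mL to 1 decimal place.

f = (1/2)^(τ/t½) = (1/2)^(4/6) ≈ 0.6300.
C₀ = D/Vd = 2468/75 ≈ 32.907 mcg/mL.
Before the 3rd dose, 2 doses have been given. Superposition: Cmin = C₀·(f + f²).
≈ 32.907 × (0.6300 + 0.3969) ≈ 32.907 × 1.0269 ≈ 33.792 mcg/mL.

33.8 mcg/mL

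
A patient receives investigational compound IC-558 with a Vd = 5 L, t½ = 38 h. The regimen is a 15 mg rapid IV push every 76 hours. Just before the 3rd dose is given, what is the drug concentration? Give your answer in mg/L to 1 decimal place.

0.9 mg/L

f = (1/2)^(τ/t½) = (1/2)^(76/38) ≈ 0.2500.
C₀ = D/Vd = 15/5 ≈ 3.000 mg/L.
Before the 3rd dose, 2 doses have been given. Superposition: Cmin = C₀·(f + f²).
≈ 3.000 × (0.2500 + 0.0625) ≈ 3.000 × 0.3125 ≈ 0.938 mg/L.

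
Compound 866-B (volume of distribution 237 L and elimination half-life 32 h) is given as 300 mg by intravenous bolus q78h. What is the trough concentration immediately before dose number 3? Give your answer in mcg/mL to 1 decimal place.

0.3 mcg/mL

f = (1/2)^(τ/t½) = (1/2)^(78/32) ≈ 0.1846.
C₀ = D/Vd = 300/237 ≈ 1.266 mcg/mL.
Before the 3rd dose, 2 doses have been given. Superposition: Cmin = C₀·(f + f²).
≈ 1.266 × (0.1846 + 0.0341) ≈ 1.266 × 0.2187 ≈ 0.277 mcg/mL.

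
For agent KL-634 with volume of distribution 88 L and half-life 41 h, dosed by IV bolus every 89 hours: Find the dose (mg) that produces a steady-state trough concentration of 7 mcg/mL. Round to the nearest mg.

2158 mg

τ/t½ = 89/41 ≈ 2.1707, so f = (1/2)^(89/41) ≈ 0.222098.
Cmin,ss = (D/Vd)·f/(1−f), so D = Cmin,ss·Vd·(1−f)/f.
D = 7 × 88 × (1−f)/f ≈ 7 × 88 × 3.50252 ≈ 2157.55 mg.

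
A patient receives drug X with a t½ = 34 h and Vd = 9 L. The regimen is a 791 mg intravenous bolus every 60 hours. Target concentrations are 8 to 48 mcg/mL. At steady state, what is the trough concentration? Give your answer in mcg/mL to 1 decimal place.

Over one 60-h interval, 60/34 ≈ 1.7647 half-lives elapse, leaving f ≈ 0.2943 of each dose.
Accumulation ratio R = 1/(1 − f) ≈ 1/0.7057 ≈ 1.4170.
Each bolus raises the concentration by D/Vd = 791/9 ≈ 87.889 mcg/mL.
Steady-state peak Cmax,ss = C₀·R ≈ 87.889 × 1.4170 ≈ 124.539 mcg/mL.
Steady-state trough Cmin,ss = Cmax,ss·f ≈ 124.539 × 0.2943 ≈ 36.652 mcg/mL.
Trough 36.7 mcg/mL vs MEC 8 mcg/mL: adequate.

36.7 mcg/mL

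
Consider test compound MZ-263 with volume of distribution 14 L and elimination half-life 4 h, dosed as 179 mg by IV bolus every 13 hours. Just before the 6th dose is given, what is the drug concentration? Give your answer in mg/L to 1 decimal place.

1.5 mg/L

f = (1/2)^(τ/t½) = (1/2)^(13/4) ≈ 0.1051.
C₀ = D/Vd = 179/14 ≈ 12.786 mg/L.
Before the 6th dose, 5 doses have been given. Superposition: Cmin = C₀·(f + f² + … + f^5).
≈ 12.786 × (0.1051 + 0.0110 + 0.0012 + 0.0001 + 0.0000) ≈ 12.786 × 0.1174 ≈ 1.501 mg/L.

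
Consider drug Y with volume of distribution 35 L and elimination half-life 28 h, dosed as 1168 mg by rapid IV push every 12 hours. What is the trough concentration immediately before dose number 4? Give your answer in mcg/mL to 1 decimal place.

56.9 mcg/mL

f = (1/2)^(τ/t½) = (1/2)^(12/28) ≈ 0.7430.
C₀ = D/Vd = 1168/35 ≈ 33.371 mcg/mL.
Before the 4th dose, 3 doses have been given. Superposition: Cmin = C₀·(f + f² + … + f^3).
≈ 33.371 × (0.7430 + 0.5520 + 0.4102) ≈ 33.371 × 1.7052 ≈ 56.904 mcg/mL.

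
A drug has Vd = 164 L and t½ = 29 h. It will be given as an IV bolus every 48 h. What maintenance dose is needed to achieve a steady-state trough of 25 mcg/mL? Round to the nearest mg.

τ/t½ = 48/29 ≈ 1.6552, so f = (1/2)^(48/29) ≈ 0.317500.
Cmin,ss = (D/Vd)·f/(1−f), so D = Cmin,ss·Vd·(1−f)/f.
D = 25 × 164 × (1−f)/f ≈ 25 × 164 × 2.14961 ≈ 8813.40 mg.

8813 mg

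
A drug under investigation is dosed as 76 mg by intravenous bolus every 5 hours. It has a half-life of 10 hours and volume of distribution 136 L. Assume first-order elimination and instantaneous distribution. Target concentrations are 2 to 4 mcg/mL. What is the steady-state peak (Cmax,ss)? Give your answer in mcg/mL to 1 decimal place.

1.9 mcg/mL

k = ln2/t½ = ln2/10 ≈ 0.069315 h⁻¹; fraction remaining f = e^(−kτ) = e^(−0.069315×5) ≈ 0.7071.
Accumulation ratio R = 1/(1 − f) ≈ 1/0.2929 ≈ 3.4141.
Single-dose peak C₀ = D/Vd = 76/136 ≈ 0.559 mcg/mL.
Steady-state peak Cmax,ss = C₀·R ≈ 0.559 × 3.4141 ≈ 1.908 mcg/mL.
Peak 1.9 mcg/mL vs MTC 4 mcg/mL: below toxic threshold.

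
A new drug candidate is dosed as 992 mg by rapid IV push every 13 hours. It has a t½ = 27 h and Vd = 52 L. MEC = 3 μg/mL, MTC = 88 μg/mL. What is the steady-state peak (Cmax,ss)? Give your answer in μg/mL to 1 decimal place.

Over one 13-h interval, 13/27 ≈ 0.48148 half-lives elapse, leaving f ≈ 0.7162 of each dose.
Accumulation ratio R = 1/(1 − f) ≈ 1/0.2838 ≈ 3.5236.
Single-dose peak C₀ = D/Vd = 992/52 ≈ 19.077 μg/mL.
Cmax,ss = C₀/(1 − f) ≈ 19.077/0.2838 ≈ 67.220 μg/mL.
Peak 67.2 μg/mL vs MTC 88 μg/mL: below toxic threshold.

67.2 μg/mL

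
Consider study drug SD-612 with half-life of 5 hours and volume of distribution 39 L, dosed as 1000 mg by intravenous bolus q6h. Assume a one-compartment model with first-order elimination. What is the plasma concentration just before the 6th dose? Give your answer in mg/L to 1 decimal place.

19.5 mg/L

f = (1/2)^(τ/t½) = (1/2)^(6/5) ≈ 0.4353.
C₀ = D/Vd = 1000/39 ≈ 25.641 mg/L.
Before the 6th dose, 5 doses have been given. Superposition: Cmin = C₀·(f + f² + … + f^5).
≈ 25.641 × (0.4353 + 0.1895 + 0.0825 + 0.0359 + 0.0156) ≈ 25.641 × 0.7588 ≈ 19.456 mg/L.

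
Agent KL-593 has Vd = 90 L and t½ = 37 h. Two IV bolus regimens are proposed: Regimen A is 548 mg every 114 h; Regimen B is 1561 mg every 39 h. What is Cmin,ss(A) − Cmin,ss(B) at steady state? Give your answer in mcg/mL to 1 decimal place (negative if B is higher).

-15.3 mcg/mL

Regimen A: f = (1/2)^(114/37) ≈ 0.1182; Cmin,ss = (548/90)·f/(1−f) ≈ 0.816 mcg/mL.
Regimen B: f = (1/2)^(39/37) ≈ 0.4816; Cmin,ss = (1561/90)·f/(1−f) ≈ 16.113 mcg/mL.
Difference ≈ 0.816 − 16.113 ≈ -15.297 mcg/mL.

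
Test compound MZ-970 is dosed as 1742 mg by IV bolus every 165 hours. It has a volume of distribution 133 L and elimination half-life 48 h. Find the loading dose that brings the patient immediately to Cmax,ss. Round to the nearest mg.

1919 mg

f = (1/2)^(165/48) ≈ 0.092302; accumulation ratio R = 1/(1−f) ≈ 1.10169.
Loading dose to hit Cmax,ss on first dose: D_load = D_maint·R ≈ 1742 × 1.10169 ≈ 1919.14 mg.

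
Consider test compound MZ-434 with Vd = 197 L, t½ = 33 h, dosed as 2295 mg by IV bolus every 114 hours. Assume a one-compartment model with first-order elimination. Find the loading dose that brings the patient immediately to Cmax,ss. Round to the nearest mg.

2525 mg

f = (1/2)^(114/33) ≈ 0.091218; accumulation ratio R = 1/(1−f) ≈ 1.10037.
Loading dose to hit Cmax,ss on first dose: D_load = D_maint·R ≈ 2295 × 1.10037 ≈ 2525.35 mg.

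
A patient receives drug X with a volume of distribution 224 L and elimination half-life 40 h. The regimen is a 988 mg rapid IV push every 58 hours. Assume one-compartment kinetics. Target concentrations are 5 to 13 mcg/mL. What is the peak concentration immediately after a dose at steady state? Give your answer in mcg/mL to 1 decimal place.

7.0 mcg/mL

k = ln2/t½ = ln2/40 ≈ 0.017329 h⁻¹; fraction remaining f = e^(−kτ) = e^(−0.017329×58) ≈ 0.3660.
Accumulation ratio R = 1/(1 − f) ≈ 1/0.6340 ≈ 1.5773.
Each bolus raises the concentration by D/Vd = 988/224 ≈ 4.411 mcg/mL.
Cmax,ss = C₀/(1 − f) ≈ 4.411/0.6340 ≈ 6.957 mcg/mL.
Peak 7.0 mcg/mL vs MTC 13 mcg/mL: below toxic threshold.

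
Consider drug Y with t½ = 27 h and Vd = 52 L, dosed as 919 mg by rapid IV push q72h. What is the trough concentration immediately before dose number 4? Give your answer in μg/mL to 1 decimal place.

f = (1/2)^(τ/t½) = (1/2)^(72/27) ≈ 0.1575.
C₀ = D/Vd = 919/52 ≈ 17.673 μg/mL.
Before the 4th dose, 3 doses have been given. Superposition: Cmin = C₀·(f + f² + … + f^3).
≈ 17.673 × (0.1575 + 0.0248 + 0.0039) ≈ 17.673 × 0.1862 ≈ 3.291 μg/mL.

3.3 μg/mL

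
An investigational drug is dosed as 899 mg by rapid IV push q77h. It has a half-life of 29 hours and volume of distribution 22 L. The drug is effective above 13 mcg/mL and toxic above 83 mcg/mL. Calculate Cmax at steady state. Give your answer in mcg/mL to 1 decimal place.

τ/t½ = 77/29 ≈ 2.6552, so fraction remaining f = (1/2)^(77/29) ≈ 0.1587.
Accumulation ratio R = 1/(1 − f) ≈ 1/0.8413 ≈ 1.1886.
Each bolus raises the concentration by D/Vd = 899/22 ≈ 40.864 mcg/mL.
Steady-state peak Cmax,ss = C₀·R ≈ 40.864 × 1.1886 ≈ 48.571 mcg/mL.
Peak 48.6 mcg/mL vs MTC 83 mcg/mL: below toxic threshold.

48.6 mcg/mL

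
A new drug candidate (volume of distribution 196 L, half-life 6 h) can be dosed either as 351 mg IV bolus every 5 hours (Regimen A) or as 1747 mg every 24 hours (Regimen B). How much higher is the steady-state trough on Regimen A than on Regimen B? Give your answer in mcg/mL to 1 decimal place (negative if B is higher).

Regimen A: f = (1/2)^(5/6) ≈ 0.5612; Cmin,ss = (351/196)·f/(1−f) ≈ 2.290 mcg/mL.
Regimen B: f = (1/2)^(24/6) ≈ 0.0625; Cmin,ss = (1747/196)·f/(1−f) ≈ 0.594 mcg/mL.
Difference ≈ 2.290 − 0.594 ≈ 1.696 mcg/mL.

1.7 mcg/mL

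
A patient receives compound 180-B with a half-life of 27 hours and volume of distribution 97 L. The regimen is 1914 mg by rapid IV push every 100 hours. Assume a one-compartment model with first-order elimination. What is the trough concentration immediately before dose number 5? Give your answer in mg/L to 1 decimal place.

1.6 mg/L

f = (1/2)^(τ/t½) = (1/2)^(100/27) ≈ 0.0767.
C₀ = D/Vd = 1914/97 ≈ 19.732 mg/L.
Before the 5th dose, 4 doses have been given. Superposition: Cmin = C₀·(f + f² + … + f^4).
≈ 19.732 × (0.0767 + 0.0059 + 0.0005 + 0.0000) ≈ 19.732 × 0.0831 ≈ 1.640 mg/L.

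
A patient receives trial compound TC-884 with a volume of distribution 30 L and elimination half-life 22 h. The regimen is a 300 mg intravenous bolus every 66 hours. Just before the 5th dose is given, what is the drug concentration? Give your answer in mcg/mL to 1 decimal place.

1.4 mcg/mL

f = (1/2)^(τ/t½) = (1/2)^(66/22) ≈ 0.1250.
C₀ = D/Vd = 300/30 ≈ 10.000 mcg/mL.
Before the 5th dose, 4 doses have been given. Superposition: Cmin = C₀·(f + f² + … + f^4).
≈ 10.000 × (0.1250 + 0.0156 + 0.0020 + 0.0002) ≈ 10.000 × 0.1428 ≈ 1.428 mcg/mL.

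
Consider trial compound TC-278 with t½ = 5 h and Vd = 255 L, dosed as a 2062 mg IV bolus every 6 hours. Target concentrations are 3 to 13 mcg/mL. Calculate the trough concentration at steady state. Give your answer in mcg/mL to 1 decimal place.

τ/t½ = 6/5 ≈ 1.2, so fraction remaining f = (1/2)^(6/5) ≈ 0.4353.
Each bolus raises the concentration by D/Vd = 2062/255 ≈ 8.086 mcg/mL.
Steady-state trough Cmin,ss = C₀·f/(1−f) ≈ 8.086 × 0.4353/0.5647 ≈ 6.233 mcg/mL.
Trough 6.2 mcg/mL vs MEC 3 mcg/mL: adequate.

6.2 mcg/mL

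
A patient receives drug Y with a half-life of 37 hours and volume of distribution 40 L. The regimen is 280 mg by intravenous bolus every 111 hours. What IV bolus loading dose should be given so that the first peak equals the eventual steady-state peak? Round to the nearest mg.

f = (1/2)^(111/37) ≈ 0.125000; accumulation ratio R = 1/(1−f) ≈ 1.14286.
Loading dose to hit Cmax,ss on first dose: D_load = D_maint·R ≈ 280 × 1.14286 ≈ 320.00 mg.

320 mg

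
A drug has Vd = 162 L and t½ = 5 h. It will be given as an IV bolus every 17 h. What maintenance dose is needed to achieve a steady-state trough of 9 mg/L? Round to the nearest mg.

13933 mg

τ/t½ = 17/5 ≈ 3.4, so f = (1/2)^(17/5) ≈ 0.094732.
Cmin,ss = (D/Vd)·f/(1−f), so D = Cmin,ss·Vd·(1−f)/f.
D = 9 × 162 × (1−f)/f ≈ 9 × 162 × 9.55610 ≈ 13932.79 mg.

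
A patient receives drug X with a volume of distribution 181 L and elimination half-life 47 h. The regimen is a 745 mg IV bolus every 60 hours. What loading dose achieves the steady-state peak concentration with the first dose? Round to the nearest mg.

f = (1/2)^(60/47) ≈ 0.412768; accumulation ratio R = 1/(1−f) ≈ 1.70290.
Loading dose to hit Cmax,ss on first dose: D_load = D_maint·R ≈ 745 × 1.70290 ≈ 1268.66 mg.

1269 mg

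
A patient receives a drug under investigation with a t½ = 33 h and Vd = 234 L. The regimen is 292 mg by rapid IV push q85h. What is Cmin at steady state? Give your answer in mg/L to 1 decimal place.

k = ln2/t½ = ln2/33 ≈ 0.021004 h⁻¹; fraction remaining f = e^(−kτ) = e^(−0.021004×85) ≈ 0.1677.
Each bolus raises the concentration by D/Vd = 292/234 ≈ 1.248 mg/L.
Steady-state trough Cmin,ss = C₀·f/(1−f) ≈ 1.248 × 0.1677/0.8323 ≈ 0.251 mg/L.

0.3 mg/L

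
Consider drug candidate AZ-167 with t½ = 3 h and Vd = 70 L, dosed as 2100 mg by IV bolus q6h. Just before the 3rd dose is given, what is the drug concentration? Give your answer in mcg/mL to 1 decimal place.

f = (1/2)^(τ/t½) = (1/2)^(6/3) ≈ 0.2500.
C₀ = D/Vd = 2100/70 ≈ 30.000 mcg/mL.
Before the 3rd dose, 2 doses have been given. Superposition: Cmin = C₀·(f + f²).
≈ 30.000 × (0.2500 + 0.0625) ≈ 30.000 × 0.3125 ≈ 9.375 mcg/mL.

9.4 mcg/mL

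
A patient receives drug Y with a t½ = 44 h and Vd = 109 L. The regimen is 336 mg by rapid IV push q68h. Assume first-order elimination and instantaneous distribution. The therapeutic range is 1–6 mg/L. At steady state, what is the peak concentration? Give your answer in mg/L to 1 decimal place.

4.7 mg/L

τ/t½ = 68/44 ≈ 1.5455, so fraction remaining f = (1/2)^(68/44) ≈ 0.3426.
Accumulation ratio R = 1/(1 − f) ≈ 1/0.6574 ≈ 1.5211.
Each bolus raises the concentration by D/Vd = 336/109 ≈ 3.083 mg/L.
Steady-state peak Cmax,ss = C₀·R ≈ 3.083 × 1.5211 ≈ 4.690 mg/L.
Peak 4.7 mg/L vs MTC 6 mg/L: below toxic threshold.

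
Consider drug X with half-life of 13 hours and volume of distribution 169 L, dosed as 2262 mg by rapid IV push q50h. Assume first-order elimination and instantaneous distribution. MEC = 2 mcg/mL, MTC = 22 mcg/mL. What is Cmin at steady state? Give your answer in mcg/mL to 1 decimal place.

k = ln2/t½ = ln2/13 ≈ 0.053319 h⁻¹; fraction remaining f = e^(−kτ) = e^(−0.053319×50) ≈ 0.0695.
Single-dose peak C₀ = D/Vd = 2262/169 ≈ 13.385 mcg/mL.
Steady-state trough Cmin,ss = C₀·f/(1−f) ≈ 13.385 × 0.0695/0.9305 ≈ 1.000 mcg/mL.
Trough 1.0 mcg/mL vs MEC 2 mcg/mL: subtherapeutic.

1.0 mcg/mL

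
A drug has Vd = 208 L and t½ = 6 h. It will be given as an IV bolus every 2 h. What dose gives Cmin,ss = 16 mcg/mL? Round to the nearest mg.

τ/t½ = 2/6 ≈ 0.33333, so f = (1/2)^(2/6) ≈ 0.793701.
Cmin,ss = (D/Vd)·f/(1−f), so D = Cmin,ss·Vd·(1−f)/f.
D = 16 × 208 × (1−f)/f ≈ 16 × 208 × 0.25992 ≈ 865.01 mg.

865 mg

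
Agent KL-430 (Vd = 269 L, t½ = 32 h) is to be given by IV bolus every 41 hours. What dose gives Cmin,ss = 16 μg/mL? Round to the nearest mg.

6157 mg

τ/t½ = 41/32 ≈ 1.2812, so f = (1/2)^(41/32) ≈ 0.411439.
Cmin,ss = (D/Vd)·f/(1−f), so D = Cmin,ss·Vd·(1−f)/f.
D = 16 × 269 × (1−f)/f ≈ 16 × 269 × 1.43049 ≈ 6156.83 mg.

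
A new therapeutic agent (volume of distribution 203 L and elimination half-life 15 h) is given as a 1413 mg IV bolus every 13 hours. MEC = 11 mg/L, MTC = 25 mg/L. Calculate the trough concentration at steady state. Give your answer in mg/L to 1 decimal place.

8.5 mg/L

Over one 13-h interval, 13/15 ≈ 0.86667 half-lives elapse, leaving f ≈ 0.5484 of each dose.
At steady state, accumulation factor R = 1/(1 − e^(−kτ)) ≈ 2.2143.
Single-dose peak C₀ = D/Vd = 1413/203 ≈ 6.961 mg/L.
Steady-state peak Cmax,ss = C₀·R ≈ 6.961 × 2.2143 ≈ 15.414 mg/L.
One interval later, Cmin,ss = Cmax,ss·e^(−kτ) ≈ 15.414 × 0.5484 ≈ 8.453 mg/L.
Trough 8.5 mg/L vs MEC 11 mg/L: subtherapeutic.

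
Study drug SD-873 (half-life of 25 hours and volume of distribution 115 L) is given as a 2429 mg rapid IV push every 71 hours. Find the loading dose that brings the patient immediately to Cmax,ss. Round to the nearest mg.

2823 mg

f = (1/2)^(71/25) ≈ 0.139661; accumulation ratio R = 1/(1−f) ≈ 1.16233.
Loading dose to hit Cmax,ss on first dose: D_load = D_maint·R ≈ 2429 × 1.16233 ≈ 2823.30 mg.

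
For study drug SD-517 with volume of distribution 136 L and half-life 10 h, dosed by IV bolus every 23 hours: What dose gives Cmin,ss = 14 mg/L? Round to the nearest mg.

τ/t½ = 23/10 ≈ 2.3, so f = (1/2)^(23/10) ≈ 0.203063.
Cmin,ss = (D/Vd)·f/(1−f), so D = Cmin,ss·Vd·(1−f)/f.
D = 14 × 136 × (1−f)/f ≈ 14 × 136 × 3.92458 ≈ 7472.40 mg.

7472 mg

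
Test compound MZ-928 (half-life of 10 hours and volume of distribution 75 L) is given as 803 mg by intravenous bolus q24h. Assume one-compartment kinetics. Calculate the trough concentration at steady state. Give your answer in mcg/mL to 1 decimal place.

2.5 mcg/mL

k = ln2/t½ = ln2/10 ≈ 0.069315 h⁻¹; fraction remaining f = e^(−kτ) = e^(−0.069315×24) ≈ 0.1895.
At steady state, accumulation factor R = 1/(1 − e^(−kτ)) ≈ 1.2338.
Single-dose peak C₀ = D/Vd = 803/75 ≈ 10.707 mcg/mL.
Cmax,ss = C₀/(1 − f) ≈ 10.707/0.8105 ≈ 13.210 mcg/mL.
One interval later, Cmin,ss = Cmax,ss·e^(−kτ) ≈ 13.210 × 0.1895 ≈ 2.503 mcg/mL.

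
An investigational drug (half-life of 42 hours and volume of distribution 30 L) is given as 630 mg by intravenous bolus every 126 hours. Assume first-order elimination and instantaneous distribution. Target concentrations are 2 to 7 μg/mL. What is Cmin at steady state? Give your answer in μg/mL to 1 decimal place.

3.0 μg/mL

The dosing interval is 3 half-lives, so f = 2^(−3) = 0.125.
Accumulation ratio R = 1/(1 − f) = 1/0.875 = 8/7.
Single-dose peak C₀ = D/Vd = 630/30 = 21 μg/mL.
Steady-state peak Cmax,ss = C₀·R = 21 × 8/7 ≈ 24.000 μg/mL.
Steady-state trough Cmin,ss = Cmax,ss·f ≈ 24.000 × 0.125 ≈ 3.000 μg/mL.
Trough 3.0 μg/mL vs MEC 2 μg/mL: adequate.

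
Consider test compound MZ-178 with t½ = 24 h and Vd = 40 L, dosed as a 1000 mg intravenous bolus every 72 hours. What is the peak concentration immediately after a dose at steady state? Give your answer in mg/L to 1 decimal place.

τ = 72 h = 3 half-lives, so f = (1/2)^3 = 0.125.
At steady state, R = 1/(1 − 0.125) = 8/7.
Single-dose peak C₀ = D/Vd = 1000/40 = 25 mg/L.
Steady-state peak Cmax,ss = C₀·R = 25 × 8/7 ≈ 28.571 mg/L.

28.6 mg/L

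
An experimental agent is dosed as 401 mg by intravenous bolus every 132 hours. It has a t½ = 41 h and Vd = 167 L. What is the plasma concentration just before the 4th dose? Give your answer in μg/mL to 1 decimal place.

f = (1/2)^(τ/t½) = (1/2)^(132/41) ≈ 0.1074.
C₀ = D/Vd = 401/167 ≈ 2.401 μg/mL.
Before the 4th dose, 3 doses have been given. Superposition: Cmin = C₀·(f + f² + … + f^3).
≈ 2.401 × (0.1074 + 0.0115 + 0.0012) ≈ 2.401 × 0.1201 ≈ 0.288 μg/mL.

0.3 μg/mL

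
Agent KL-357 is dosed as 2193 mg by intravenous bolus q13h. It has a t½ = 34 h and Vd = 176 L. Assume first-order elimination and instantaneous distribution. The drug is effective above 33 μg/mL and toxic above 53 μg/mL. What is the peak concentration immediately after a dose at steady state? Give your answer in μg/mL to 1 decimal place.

k = ln2/t½ = ln2/34 ≈ 0.020387 h⁻¹; fraction remaining f = e^(−kτ) = e^(−0.020387×13) ≈ 0.7672.
Accumulation ratio R = 1/(1 − f) ≈ 1/0.2328 ≈ 4.2955.
Single-dose peak C₀ = D/Vd = 2193/176 ≈ 12.460 μg/mL.
Steady-state peak Cmax,ss = C₀·R ≈ 12.460 × 4.2955 ≈ 53.522 μg/mL.
Peak 53.5 μg/mL vs MTC 53 μg/mL: exceeds toxic threshold.

53.5 μg/mL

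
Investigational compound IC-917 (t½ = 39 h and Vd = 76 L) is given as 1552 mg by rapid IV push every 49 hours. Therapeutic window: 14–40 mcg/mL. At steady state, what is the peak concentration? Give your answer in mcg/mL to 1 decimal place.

35.1 mcg/mL

Over one 49-h interval, 49/39 ≈ 1.2564 half-lives elapse, leaving f ≈ 0.4186 of each dose.
Accumulation ratio R = 1/(1 − f) ≈ 1/0.5814 ≈ 1.7200.
Single-dose peak C₀ = D/Vd = 1552/76 ≈ 20.421 mcg/mL.
Cmax,ss = C₀/(1 − f) ≈ 20.421/0.5814 ≈ 35.124 mcg/mL.
Peak 35.1 mcg/mL vs MTC 40 mcg/mL: below toxic threshold.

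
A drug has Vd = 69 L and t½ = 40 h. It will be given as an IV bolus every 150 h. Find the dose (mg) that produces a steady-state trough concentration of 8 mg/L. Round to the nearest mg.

6875 mg

τ/t½ = 150/40 ≈ 3.75, so f = (1/2)^(150/40) ≈ 0.074325.
Cmin,ss = (D/Vd)·f/(1−f), so D = Cmin,ss·Vd·(1−f)/f.
D = 8 × 69 × (1−f)/f ≈ 8 × 69 × 12.45442 ≈ 6874.84 mg.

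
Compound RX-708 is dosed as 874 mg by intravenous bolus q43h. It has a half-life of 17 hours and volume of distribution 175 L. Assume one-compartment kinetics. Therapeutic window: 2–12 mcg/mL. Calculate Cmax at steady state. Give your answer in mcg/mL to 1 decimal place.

k = ln2/t½ = ln2/17 ≈ 0.040773 h⁻¹; fraction remaining f = e^(−kτ) = e^(−0.040773×43) ≈ 0.1732.
At steady state, accumulation factor R = 1/(1 − e^(−kτ)) ≈ 1.2095.
Single-dose peak C₀ = D/Vd = 874/175 ≈ 4.994 mcg/mL.
Cmax,ss = C₀/(1 − f) ≈ 4.994/0.8268 ≈ 6.040 mcg/mL.
Peak 6.0 mcg/mL vs MTC 12 mcg/mL: below toxic threshold.

6.0 mcg/mL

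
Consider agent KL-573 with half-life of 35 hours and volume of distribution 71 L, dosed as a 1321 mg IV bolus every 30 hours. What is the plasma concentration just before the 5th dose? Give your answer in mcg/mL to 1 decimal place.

20.8 mcg/mL

f = (1/2)^(τ/t½) = (1/2)^(30/35) ≈ 0.5520.
C₀ = D/Vd = 1321/71 ≈ 18.606 mcg/mL.
Before the 5th dose, 4 doses have been given. Superposition: Cmin = C₀·(f + f² + … + f^4).
≈ 18.606 × (0.5520 + 0.3047 + 0.1682 + 0.0928) ≈ 18.606 × 1.1177 ≈ 20.796 mcg/mL.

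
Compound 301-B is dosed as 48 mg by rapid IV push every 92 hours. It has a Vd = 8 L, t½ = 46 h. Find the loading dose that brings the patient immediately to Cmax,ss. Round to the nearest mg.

64 mg

f = (1/2)^(92/46) ≈ 0.250000; accumulation ratio R = 1/(1−f) ≈ 1.33333.
Loading dose to hit Cmax,ss on first dose: D_load = D_maint·R ≈ 48 × 1.33333 ≈ 64.00 mg.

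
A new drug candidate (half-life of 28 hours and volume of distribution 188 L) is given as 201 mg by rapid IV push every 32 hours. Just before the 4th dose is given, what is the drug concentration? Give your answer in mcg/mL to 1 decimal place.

f = (1/2)^(τ/t½) = (1/2)^(32/28) ≈ 0.4529.
C₀ = D/Vd = 201/188 ≈ 1.069 mcg/mL.
Before the 4th dose, 3 doses have been given. Superposition: Cmin = C₀·(f + f² + … + f^3).
≈ 1.069 × (0.4529 + 0.2051 + 0.0929) ≈ 1.069 × 0.7509 ≈ 0.803 mcg/mL.

0.8 mcg/mL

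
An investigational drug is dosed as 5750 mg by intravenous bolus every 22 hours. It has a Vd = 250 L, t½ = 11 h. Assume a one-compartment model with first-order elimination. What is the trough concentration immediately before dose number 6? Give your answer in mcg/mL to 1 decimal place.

7.7 mcg/mL

f = (1/2)^(τ/t½) = (1/2)^(22/11) ≈ 0.2500.
C₀ = D/Vd = 5750/250 ≈ 23.000 mcg/mL.
Before the 6th dose, 5 doses have been given. Superposition: Cmin = C₀·(f + f² + … + f^5).
≈ 23.000 × (0.2500 + 0.0625 + 0.0156 + 0.0039 + 0.0010) ≈ 23.000 × 0.3330 ≈ 7.659 mcg/mL.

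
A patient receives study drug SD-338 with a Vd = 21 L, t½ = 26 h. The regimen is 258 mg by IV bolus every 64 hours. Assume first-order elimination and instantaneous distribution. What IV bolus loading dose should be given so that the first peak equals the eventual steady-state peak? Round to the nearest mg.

f = (1/2)^(64/26) ≈ 0.181553; accumulation ratio R = 1/(1−f) ≈ 1.22183.
Loading dose to hit Cmax,ss on first dose: D_load = D_maint·R ≈ 258 × 1.22183 ≈ 315.23 mg.

315 mg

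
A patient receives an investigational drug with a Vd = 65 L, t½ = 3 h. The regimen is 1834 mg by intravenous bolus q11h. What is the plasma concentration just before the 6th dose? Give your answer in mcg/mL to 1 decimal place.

2.4 mcg/mL

f = (1/2)^(τ/t½) = (1/2)^(11/3) ≈ 0.0787.
C₀ = D/Vd = 1834/65 ≈ 28.215 mcg/mL.
Before the 6th dose, 5 doses have been given. Superposition: Cmin = C₀·(f + f² + … + f^5).
≈ 28.215 × (0.0787 + 0.0062 + 0.0005 + 0.0000 + 0.0000) ≈ 28.215 × 0.0854 ≈ 2.410 mcg/mL.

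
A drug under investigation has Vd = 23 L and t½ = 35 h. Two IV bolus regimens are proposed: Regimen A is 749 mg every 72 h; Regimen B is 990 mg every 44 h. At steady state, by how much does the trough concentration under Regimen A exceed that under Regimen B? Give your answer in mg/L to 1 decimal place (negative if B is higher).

-20.7 mg/L

Regimen A: f = (1/2)^(72/35) ≈ 0.2403; Cmin,ss = (749/23)·f/(1−f) ≈ 10.301 mg/L.
Regimen B: f = (1/2)^(44/35) ≈ 0.4184; Cmin,ss = (990/23)·f/(1−f) ≈ 30.965 mg/L.
Difference ≈ 10.301 − 30.965 ≈ -20.664 mg/L.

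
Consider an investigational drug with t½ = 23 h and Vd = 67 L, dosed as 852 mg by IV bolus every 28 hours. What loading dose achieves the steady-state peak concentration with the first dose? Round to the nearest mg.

f = (1/2)^(28/23) ≈ 0.430060; accumulation ratio R = 1/(1−f) ≈ 1.75457.
Loading dose to hit Cmax,ss on first dose: D_load = D_maint·R ≈ 852 × 1.75457 ≈ 1494.89 mg.

1495 mg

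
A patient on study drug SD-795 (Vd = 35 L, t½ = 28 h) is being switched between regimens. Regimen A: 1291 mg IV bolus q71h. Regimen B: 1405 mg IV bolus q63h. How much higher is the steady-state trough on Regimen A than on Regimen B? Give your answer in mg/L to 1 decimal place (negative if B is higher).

Regimen A: f = (1/2)^(71/28) ≈ 0.1725; Cmin,ss = (1291/35)·f/(1−f) ≈ 7.689 mg/L.
Regimen B: f = (1/2)^(63/28) ≈ 0.2102; Cmin,ss = (1405/35)·f/(1−f) ≈ 10.684 mg/L.
Difference ≈ 7.689 − 10.684 ≈ -2.995 mg/L.

-3.0 mg/L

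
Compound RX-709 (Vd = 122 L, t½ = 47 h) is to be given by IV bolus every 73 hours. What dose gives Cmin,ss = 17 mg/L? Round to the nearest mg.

τ/t½ = 73/47 ≈ 1.5532, so f = (1/2)^(73/47) ≈ 0.340755.
Cmin,ss = (D/Vd)·f/(1−f), so D = Cmin,ss·Vd·(1−f)/f.
D = 17 × 122 × (1−f)/f ≈ 17 × 122 × 1.93466 ≈ 4012.48 mg.

4012 mg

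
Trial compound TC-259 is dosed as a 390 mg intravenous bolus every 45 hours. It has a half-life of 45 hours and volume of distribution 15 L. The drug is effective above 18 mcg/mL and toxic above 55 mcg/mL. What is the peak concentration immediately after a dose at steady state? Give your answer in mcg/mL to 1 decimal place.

52.0 mcg/mL

τ = 45 h = 1 half-life, so f = (1/2)^1 = 0.5.
At steady state, R = 1/(1 − 0.5) = 2/1.
Single-dose peak C₀ = D/Vd = 390/15 = 26 mcg/mL.
Steady-state peak Cmax,ss = C₀·R = 26 × 2/1 ≈ 52.000 mcg/mL.
Peak 52.0 mcg/mL vs MTC 55 mcg/mL: below toxic threshold.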